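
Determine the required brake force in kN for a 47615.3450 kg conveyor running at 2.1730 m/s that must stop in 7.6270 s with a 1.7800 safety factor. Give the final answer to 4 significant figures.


F = 47615.3450 * 2.1730 / 7.6270 * 1.7800 / 1000
F = 24.15 kN


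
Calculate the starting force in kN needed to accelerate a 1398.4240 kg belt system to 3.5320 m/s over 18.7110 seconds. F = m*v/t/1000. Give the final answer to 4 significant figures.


F = 1398.4240 * 3.5320 / 18.7110 / 1000
F = 0.2640 kN


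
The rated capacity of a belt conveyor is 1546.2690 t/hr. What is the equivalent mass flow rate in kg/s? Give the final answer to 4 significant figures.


m_dot = 1546.2690 * 1000 / 3600
m_dot = 429.5 kg/s


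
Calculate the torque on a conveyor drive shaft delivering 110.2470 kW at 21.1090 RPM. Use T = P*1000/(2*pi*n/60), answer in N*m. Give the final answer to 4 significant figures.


omega = 2*pi*21.1090/60 = 2.21053 rad/s
T = 110.2470*1000 / 2.21053
T = 49870 N*m


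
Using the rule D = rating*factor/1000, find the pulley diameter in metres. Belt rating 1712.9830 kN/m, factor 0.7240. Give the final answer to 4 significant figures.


D = 1712.9830 * 0.7240 / 1000
D = 1.240 m


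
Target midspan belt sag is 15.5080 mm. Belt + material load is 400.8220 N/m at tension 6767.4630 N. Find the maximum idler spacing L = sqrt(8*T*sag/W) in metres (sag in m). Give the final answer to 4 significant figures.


sag = 15.5080/1000 = 0.015508 m
L = sqrt(8 * 6767.4630 * 0.015508 / 400.8220)
L = 1.447 m


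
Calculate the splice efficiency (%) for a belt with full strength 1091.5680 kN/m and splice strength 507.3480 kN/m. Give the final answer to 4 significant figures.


Eff = 507.3480 / 1091.5680 * 100
Eff = 46.48 %


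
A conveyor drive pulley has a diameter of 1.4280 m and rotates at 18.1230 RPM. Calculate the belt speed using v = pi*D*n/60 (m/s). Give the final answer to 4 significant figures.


v = pi * 1.4280 * 18.1230 / 60
v = 1.355 m/s


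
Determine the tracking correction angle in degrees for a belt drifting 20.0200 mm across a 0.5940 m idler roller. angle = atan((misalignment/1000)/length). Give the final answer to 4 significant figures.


misalign_m = 20.0200 / 1000 = 0.020020 m
angle = atan(0.020020 / 0.5940)
angle = 1.930 deg


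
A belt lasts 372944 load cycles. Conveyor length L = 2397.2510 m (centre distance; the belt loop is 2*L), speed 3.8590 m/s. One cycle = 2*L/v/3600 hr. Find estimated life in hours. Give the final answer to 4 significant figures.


cycle_time = 2 * 2397.2510 / 3.8590 / 3600 = 0.345117 hr
life = 372944 * 0.345117 = 128700 hours


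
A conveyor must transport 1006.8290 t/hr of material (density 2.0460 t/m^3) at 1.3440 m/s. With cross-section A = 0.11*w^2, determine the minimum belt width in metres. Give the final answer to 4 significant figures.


A_req = 1006.8290 / (1.3440 * 2.0460 * 3600) = 0.101706 m^2
w = sqrt(0.101706 / 0.11)
w = 0.9616 m


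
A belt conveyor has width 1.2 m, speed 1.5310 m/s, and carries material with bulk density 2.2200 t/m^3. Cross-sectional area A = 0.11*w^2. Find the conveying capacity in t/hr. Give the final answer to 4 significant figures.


A = 0.11 * 1.2^2 = 0.1584 m^2
C = 0.1584 * 1.5310 * 2.2200 * 3600
C = 1938 t/hr


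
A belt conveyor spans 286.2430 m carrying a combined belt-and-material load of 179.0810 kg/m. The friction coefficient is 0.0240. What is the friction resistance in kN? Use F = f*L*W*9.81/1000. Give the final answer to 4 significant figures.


F = 0.0240 * 286.2430 * 179.0810 * 9.81 / 1000
F = 12.07 kN


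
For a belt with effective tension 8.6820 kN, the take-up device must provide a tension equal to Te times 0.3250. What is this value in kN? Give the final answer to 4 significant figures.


T_tu = 8.6820 * 0.3250
T_tu = 2.822 kN


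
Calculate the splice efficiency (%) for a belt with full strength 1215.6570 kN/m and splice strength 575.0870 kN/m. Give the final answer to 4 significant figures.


Eff = 575.0870 / 1215.6570 * 100
Eff = 47.31 %


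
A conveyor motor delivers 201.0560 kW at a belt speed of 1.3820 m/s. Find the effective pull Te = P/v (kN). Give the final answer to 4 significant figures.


Te = P / v = 201.0560 / 1.3820
Te = 145.5 kN


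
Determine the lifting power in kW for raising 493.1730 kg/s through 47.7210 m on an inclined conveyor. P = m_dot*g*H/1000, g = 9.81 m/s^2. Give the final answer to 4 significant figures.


P = 493.1730 * 9.81 * 47.7210 / 1000
P = 230.9 kW


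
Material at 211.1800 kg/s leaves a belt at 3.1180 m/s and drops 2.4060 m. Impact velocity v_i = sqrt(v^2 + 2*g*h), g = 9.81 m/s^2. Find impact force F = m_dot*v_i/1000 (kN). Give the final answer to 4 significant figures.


v_i = sqrt(3.1180^2 + 2*9.81*2.4060) = 7.54504 m/s
F = 211.1800 * 7.54504 / 1000
F = 1.593 kN


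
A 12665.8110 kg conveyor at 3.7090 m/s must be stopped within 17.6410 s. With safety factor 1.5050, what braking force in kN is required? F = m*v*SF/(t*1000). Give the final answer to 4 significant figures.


F = 12665.8110 * 3.7090 / 17.6410 * 1.5050 / 1000
F = 4.008 kN


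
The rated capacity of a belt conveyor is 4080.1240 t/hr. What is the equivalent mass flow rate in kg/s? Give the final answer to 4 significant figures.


m_dot = 4080.1240 * 1000 / 3600
m_dot = 1133 kg/s


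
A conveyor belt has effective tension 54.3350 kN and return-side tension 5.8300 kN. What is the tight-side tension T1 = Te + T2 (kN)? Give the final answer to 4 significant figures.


T1 = Te + T2 = 54.3350 + 5.8300
T1 = 60.16 kN


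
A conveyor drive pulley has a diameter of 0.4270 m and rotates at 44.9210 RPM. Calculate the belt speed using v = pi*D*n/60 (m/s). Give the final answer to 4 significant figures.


v = pi * 0.4270 * 44.9210 / 60
v = 1.004 m/s


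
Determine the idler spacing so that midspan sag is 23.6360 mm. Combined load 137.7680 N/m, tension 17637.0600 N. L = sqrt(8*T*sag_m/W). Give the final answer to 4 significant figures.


sag = 23.6360/1000 = 0.023636 m
L = sqrt(8 * 17637.0600 * 0.023636 / 137.7680)
L = 4.920 m


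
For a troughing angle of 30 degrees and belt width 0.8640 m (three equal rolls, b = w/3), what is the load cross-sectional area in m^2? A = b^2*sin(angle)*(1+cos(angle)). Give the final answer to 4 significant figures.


b = 0.8640/3 = 0.288 m
A = 0.288^2 * sin(30 deg) * (1 + cos(30 deg))
A = 0.07739 m^2


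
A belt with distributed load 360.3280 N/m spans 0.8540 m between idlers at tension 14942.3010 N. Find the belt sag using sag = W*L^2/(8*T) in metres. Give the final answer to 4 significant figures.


sag = 360.3280 * 0.8540^2 / (8 * 14942.3010)
sag = 0.002198 m


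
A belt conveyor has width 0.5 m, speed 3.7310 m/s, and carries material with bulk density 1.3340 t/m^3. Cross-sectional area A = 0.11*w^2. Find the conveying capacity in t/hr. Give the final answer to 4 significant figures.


A = 0.11 * 0.5^2 = 0.0275 m^2
C = 0.0275 * 3.7310 * 1.3340 * 3600
C = 492.7 t/hr


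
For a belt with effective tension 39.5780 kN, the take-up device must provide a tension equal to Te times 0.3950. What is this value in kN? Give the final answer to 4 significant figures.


T_tu = 39.5780 * 0.3950
T_tu = 15.63 kN


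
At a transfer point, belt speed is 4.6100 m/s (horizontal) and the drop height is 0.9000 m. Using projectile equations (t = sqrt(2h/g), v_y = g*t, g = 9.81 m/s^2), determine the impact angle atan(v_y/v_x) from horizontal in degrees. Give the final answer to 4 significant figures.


t = sqrt(2*0.9000/9.81) = 0.428353 s
v_y = 9.81 * 0.428353 = 4.20214 m/s
angle = atan(4.20214 / 4.6100) = 42.35 deg


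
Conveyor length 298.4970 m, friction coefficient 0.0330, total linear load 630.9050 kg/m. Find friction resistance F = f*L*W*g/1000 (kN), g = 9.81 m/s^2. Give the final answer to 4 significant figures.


F = 0.0330 * 298.4970 * 630.9050 * 9.81 / 1000
F = 60.97 kN


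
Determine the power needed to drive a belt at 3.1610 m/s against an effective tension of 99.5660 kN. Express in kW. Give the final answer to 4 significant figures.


P = Te * v = 99.5660 * 3.1610
P = 314.7 kW


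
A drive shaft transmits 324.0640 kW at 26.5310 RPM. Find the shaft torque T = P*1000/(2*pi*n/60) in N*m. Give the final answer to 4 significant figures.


omega = 2*pi*26.5310/60 = 2.77832 rad/s
T = 324.0640*1000 / 2.77832
T = 116600 N*m


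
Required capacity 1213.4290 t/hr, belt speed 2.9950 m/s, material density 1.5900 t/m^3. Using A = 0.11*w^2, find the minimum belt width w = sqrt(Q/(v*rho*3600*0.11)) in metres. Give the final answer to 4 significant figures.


A_req = 1213.4290 / (2.9950 * 1.5900 * 3600) = 0.0707812 m^2
w = sqrt(0.0707812 / 0.11)
w = 0.8022 m


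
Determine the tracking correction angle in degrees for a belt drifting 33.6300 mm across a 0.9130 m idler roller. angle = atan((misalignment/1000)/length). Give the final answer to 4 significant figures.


misalign_m = 33.6300 / 1000 = 0.033630 m
angle = atan(0.033630 / 0.9130)
angle = 2.110 deg


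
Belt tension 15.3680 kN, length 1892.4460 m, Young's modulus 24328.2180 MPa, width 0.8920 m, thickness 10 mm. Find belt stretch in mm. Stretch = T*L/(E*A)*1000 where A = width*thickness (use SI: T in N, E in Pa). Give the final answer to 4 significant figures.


A = 0.8920 * 0.01 = 0.00892 m^2
Stretch = 15.3680*1000 * 1892.4460 / (24328.2180e6 * 0.00892) * 1000
Stretch = 134.0 mm


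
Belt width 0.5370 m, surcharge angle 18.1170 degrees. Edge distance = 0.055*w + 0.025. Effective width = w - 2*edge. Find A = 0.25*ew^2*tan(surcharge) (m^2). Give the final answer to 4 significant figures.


edge = 0.055*0.5370 + 0.025 = 0.054535 m
ew = 0.5370 - 2*0.054535 = 0.42793 m
A = 0.25 * 0.42793^2 * tan(18.1170 deg)
A = 0.01498 m^2


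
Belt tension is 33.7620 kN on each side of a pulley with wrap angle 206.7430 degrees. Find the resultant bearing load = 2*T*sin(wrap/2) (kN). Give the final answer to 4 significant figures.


F = 2 * 33.7620 * sin(206.7430/2 deg)
F = 65.69 kN


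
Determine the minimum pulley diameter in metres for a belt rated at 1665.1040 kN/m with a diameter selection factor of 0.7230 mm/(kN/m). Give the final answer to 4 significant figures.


D = 1665.1040 * 0.7230 / 1000
D = 1.204 m


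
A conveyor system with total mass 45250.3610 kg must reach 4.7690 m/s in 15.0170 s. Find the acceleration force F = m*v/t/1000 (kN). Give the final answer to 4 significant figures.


F = 45250.3610 * 4.7690 / 15.0170 / 1000
F = 14.37 kN


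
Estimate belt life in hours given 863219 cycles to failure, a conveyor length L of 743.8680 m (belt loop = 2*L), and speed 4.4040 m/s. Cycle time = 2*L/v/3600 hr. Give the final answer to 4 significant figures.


cycle_time = 2 * 743.8680 / 4.4040 / 3600 = 0.0938374 hr
life = 863219 * 0.0938374 = 81000 hours


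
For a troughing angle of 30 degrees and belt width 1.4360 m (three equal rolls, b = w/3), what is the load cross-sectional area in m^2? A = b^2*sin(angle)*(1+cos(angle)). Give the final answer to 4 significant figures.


b = 1.4360/3 = 0.478667 m
A = 0.478667^2 * sin(30 deg) * (1 + cos(30 deg))
A = 0.2138 m^2


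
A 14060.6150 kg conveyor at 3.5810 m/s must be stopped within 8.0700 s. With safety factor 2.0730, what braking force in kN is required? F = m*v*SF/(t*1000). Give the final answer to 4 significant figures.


F = 14060.6150 * 3.5810 / 8.0700 * 2.0730 / 1000
F = 12.93 kN


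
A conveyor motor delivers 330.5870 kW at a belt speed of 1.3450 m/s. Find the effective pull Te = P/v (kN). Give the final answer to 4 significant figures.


Te = P / v = 330.5870 / 1.3450
Te = 245.8 kN


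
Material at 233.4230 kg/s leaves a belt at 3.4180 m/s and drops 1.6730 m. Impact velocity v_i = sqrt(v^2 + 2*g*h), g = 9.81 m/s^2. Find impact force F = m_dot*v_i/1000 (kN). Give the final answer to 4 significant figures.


v_i = sqrt(3.4180^2 + 2*9.81*1.6730) = 6.67136 m/s
F = 233.4230 * 6.67136 / 1000
F = 1.557 kN


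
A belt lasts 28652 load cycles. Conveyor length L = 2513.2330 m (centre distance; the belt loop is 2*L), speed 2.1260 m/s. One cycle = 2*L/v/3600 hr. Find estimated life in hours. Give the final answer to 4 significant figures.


cycle_time = 2 * 2513.2330 / 2.1260 / 3600 = 0.656745 hr
life = 28652 * 0.656745 = 18820 hours


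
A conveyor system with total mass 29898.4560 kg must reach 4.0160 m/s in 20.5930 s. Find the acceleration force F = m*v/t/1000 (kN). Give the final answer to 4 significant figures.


F = 29898.4560 * 4.0160 / 20.5930 / 1000
F = 5.831 kN


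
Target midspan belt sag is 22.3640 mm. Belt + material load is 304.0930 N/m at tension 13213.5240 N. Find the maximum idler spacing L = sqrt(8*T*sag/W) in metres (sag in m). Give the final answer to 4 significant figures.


sag = 22.3640/1000 = 0.022364 m
L = sqrt(8 * 13213.5240 * 0.022364 / 304.0930)
L = 2.788 m


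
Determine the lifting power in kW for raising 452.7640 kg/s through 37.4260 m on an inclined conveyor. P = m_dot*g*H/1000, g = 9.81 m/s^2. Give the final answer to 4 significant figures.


P = 452.7640 * 9.81 * 37.4260 / 1000
P = 166.2 kW


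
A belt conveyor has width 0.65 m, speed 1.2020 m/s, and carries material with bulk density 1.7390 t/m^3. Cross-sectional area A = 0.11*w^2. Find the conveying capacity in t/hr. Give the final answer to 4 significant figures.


A = 0.11 * 0.65^2 = 0.046475 m^2
C = 0.046475 * 1.2020 * 1.7390 * 3600
C = 349.7 t/hr


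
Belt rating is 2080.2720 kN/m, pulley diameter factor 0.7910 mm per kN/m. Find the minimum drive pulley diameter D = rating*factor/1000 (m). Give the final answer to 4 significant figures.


D = 2080.2720 * 0.7910 / 1000
D = 1.645 m


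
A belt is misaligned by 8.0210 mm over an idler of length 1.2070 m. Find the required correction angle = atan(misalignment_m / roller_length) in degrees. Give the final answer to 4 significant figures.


misalign_m = 8.0210 / 1000 = 0.008021 m
angle = atan(0.008021 / 1.2070)
angle = 0.3807 deg


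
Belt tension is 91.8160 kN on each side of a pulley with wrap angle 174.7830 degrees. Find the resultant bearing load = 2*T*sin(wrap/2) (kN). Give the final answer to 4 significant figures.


F = 2 * 91.8160 * sin(174.7830/2 deg)
F = 183.4 kN


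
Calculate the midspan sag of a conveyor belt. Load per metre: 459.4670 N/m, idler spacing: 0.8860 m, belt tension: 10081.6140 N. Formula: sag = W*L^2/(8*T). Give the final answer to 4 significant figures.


sag = 459.4670 * 0.8860^2 / (8 * 10081.6140)
sag = 0.004472 m


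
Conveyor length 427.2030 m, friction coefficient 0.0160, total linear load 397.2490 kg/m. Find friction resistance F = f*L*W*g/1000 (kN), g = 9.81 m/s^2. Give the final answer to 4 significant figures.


F = 0.0160 * 427.2030 * 397.2490 * 9.81 / 1000
F = 26.64 kN


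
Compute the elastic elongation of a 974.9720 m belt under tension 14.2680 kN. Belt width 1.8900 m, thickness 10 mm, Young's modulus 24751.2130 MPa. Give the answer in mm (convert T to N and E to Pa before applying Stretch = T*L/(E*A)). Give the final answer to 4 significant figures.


A = 1.8900 * 0.01 = 0.01890 m^2
Stretch = 14.2680*1000 * 974.9720 / (24751.2130e6 * 0.01890) * 1000
Stretch = 29.74 mm


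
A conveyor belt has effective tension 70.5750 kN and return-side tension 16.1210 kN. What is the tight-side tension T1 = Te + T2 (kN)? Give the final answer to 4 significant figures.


T1 = Te + T2 = 70.5750 + 16.1210
T1 = 86.70 kN


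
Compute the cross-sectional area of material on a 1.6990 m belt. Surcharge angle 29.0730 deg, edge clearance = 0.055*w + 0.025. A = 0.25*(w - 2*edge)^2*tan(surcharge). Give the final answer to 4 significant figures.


edge = 0.055*1.6990 + 0.025 = 0.118445 m
ew = 1.6990 - 2*0.118445 = 1.46211 m
A = 0.25 * 1.46211^2 * tan(29.0730 deg)
A = 0.2971 m^2


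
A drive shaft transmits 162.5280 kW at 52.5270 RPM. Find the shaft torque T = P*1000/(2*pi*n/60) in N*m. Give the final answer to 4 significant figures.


omega = 2*pi*52.5270/60 = 5.50061 rad/s
T = 162.5280*1000 / 5.50061
T = 29550 N*m


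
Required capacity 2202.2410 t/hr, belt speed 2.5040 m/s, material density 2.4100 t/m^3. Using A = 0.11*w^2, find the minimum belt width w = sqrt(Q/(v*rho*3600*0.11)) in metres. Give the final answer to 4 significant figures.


A_req = 2202.2410 / (2.5040 * 2.4100 * 3600) = 0.10137 m^2
w = sqrt(0.10137 / 0.11)
w = 0.9600 m


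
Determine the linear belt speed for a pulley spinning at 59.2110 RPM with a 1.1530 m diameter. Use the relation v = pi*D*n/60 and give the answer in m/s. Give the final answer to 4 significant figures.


v = pi * 1.1530 * 59.2110 / 60
v = 3.575 m/s


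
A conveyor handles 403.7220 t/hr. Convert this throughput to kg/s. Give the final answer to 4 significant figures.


m_dot = 403.7220 * 1000 / 3600
m_dot = 112.1 kg/s


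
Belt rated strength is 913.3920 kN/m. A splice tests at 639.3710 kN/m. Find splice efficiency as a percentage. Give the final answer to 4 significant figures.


Eff = 639.3710 / 913.3920 * 100
Eff = 70.00 %


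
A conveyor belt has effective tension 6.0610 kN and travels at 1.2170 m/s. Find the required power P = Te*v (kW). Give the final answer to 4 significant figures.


P = Te * v = 6.0610 * 1.2170
P = 7.376 kW


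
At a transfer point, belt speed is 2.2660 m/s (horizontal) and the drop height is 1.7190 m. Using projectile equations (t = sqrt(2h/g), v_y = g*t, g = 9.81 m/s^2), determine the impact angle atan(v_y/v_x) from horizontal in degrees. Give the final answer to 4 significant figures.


t = sqrt(2*1.7190/9.81) = 0.591996 s
v_y = 9.81 * 0.591996 = 5.80748 m/s
angle = atan(5.80748 / 2.2660) = 68.68 deg


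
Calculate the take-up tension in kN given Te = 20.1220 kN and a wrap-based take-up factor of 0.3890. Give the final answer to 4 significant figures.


T_tu = 20.1220 * 0.3890
T_tu = 7.827 kN


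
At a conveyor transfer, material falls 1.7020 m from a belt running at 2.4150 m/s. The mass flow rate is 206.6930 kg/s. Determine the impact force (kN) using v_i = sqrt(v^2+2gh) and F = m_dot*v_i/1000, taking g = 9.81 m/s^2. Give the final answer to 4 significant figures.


v_i = sqrt(2.4150^2 + 2*9.81*1.7020) = 6.26302 m/s
F = 206.6930 * 6.26302 / 1000
F = 1.295 kN


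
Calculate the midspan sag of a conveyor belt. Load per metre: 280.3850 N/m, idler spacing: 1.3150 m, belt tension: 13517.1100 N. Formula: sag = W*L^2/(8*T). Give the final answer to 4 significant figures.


sag = 280.3850 * 1.3150^2 / (8 * 13517.1100)
sag = 0.004484 m


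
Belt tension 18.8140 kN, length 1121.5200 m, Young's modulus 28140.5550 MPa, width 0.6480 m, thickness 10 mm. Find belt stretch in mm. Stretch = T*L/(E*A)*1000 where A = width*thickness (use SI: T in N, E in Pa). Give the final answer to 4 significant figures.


A = 0.6480 * 0.01 = 0.00648 m^2
Stretch = 18.8140*1000 * 1121.5200 / (28140.5550e6 * 0.00648) * 1000
Stretch = 115.7 mm


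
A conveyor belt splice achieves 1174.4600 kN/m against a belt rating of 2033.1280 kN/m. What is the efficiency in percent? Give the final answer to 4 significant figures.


Eff = 1174.4600 / 2033.1280 * 100
Eff = 57.77 %


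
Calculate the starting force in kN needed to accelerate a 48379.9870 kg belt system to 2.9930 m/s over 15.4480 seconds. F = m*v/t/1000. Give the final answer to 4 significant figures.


F = 48379.9870 * 2.9930 / 15.4480 / 1000
F = 9.373 kN


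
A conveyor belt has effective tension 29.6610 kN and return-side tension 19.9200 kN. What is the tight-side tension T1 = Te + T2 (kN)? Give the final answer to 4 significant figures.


T1 = Te + T2 = 29.6610 + 19.9200
T1 = 49.58 kN


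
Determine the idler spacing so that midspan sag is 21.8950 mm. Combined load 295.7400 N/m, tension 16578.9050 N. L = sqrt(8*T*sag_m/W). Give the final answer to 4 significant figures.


sag = 21.8950/1000 = 0.021895 m
L = sqrt(8 * 16578.9050 * 0.021895 / 295.7400)
L = 3.134 m


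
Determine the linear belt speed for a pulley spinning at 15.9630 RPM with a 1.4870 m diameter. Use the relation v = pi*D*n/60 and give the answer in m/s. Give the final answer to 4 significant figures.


v = pi * 1.4870 * 15.9630 / 60
v = 1.243 m/s


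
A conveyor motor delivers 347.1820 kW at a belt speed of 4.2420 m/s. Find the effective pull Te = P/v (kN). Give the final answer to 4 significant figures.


Te = P / v = 347.1820 / 4.2420
Te = 81.84 kN


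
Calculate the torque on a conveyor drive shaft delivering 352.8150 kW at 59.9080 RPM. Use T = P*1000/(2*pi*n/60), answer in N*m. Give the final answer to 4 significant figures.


omega = 2*pi*59.9080/60 = 6.27355 rad/s
T = 352.8150*1000 / 6.27355
T = 56240 N*m


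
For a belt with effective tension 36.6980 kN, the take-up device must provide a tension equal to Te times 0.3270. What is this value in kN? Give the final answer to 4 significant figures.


T_tu = 36.6980 * 0.3270
T_tu = 12.00 kN


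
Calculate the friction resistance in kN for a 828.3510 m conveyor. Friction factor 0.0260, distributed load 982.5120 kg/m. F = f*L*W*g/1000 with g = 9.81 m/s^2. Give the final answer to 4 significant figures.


F = 0.0260 * 828.3510 * 982.5120 * 9.81 / 1000
F = 207.6 kN


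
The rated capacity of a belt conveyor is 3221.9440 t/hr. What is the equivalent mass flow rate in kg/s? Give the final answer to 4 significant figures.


m_dot = 3221.9440 * 1000 / 3600
m_dot = 895.0 kg/s


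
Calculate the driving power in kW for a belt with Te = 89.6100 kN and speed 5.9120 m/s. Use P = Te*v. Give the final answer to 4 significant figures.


P = Te * v = 89.6100 * 5.9120
P = 529.8 kW


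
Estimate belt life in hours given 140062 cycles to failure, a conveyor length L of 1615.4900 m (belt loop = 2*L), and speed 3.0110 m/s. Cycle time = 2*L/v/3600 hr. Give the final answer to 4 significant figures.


cycle_time = 2 * 1615.4900 / 3.0110 / 3600 = 0.298072 hr
life = 140062 * 0.298072 = 41750 hours


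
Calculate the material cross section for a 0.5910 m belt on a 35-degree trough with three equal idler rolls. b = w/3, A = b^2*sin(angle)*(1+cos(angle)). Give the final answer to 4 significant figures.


b = 0.5910/3 = 0.197 m
A = 0.197^2 * sin(35 deg) * (1 + cos(35 deg))
A = 0.04049 m^2


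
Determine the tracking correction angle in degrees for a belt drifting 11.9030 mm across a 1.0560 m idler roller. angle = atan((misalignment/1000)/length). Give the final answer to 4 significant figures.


misalign_m = 11.9030 / 1000 = 0.011903 m
angle = atan(0.011903 / 1.0560)
angle = 0.6458 deg


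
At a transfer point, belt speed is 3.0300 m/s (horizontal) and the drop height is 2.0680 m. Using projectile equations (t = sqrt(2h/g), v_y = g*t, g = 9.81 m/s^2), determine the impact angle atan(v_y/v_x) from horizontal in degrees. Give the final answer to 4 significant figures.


t = sqrt(2*2.0680/9.81) = 0.649315 s
v_y = 9.81 * 0.649315 = 6.36978 m/s
angle = atan(6.36978 / 3.0300) = 64.56 deg


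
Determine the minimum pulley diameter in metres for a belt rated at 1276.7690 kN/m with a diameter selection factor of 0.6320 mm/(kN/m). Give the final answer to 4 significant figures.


D = 1276.7690 * 0.6320 / 1000
D = 0.8069 m


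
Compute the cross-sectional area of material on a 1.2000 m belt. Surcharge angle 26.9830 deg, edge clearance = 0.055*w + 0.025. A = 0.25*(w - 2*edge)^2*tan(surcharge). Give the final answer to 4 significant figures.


edge = 0.055*1.2000 + 0.025 = 0.091 m
ew = 1.2000 - 2*0.091 = 1.018 m
A = 0.25 * 1.018^2 * tan(26.9830 deg)
A = 0.1319 m^2


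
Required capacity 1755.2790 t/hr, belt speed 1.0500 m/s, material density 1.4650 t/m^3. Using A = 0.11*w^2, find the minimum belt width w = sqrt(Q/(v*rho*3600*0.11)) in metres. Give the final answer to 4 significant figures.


A_req = 1755.2790 / (1.0500 * 1.4650 * 3600) = 0.316969 m^2
w = sqrt(0.316969 / 0.11)
w = 1.698 m


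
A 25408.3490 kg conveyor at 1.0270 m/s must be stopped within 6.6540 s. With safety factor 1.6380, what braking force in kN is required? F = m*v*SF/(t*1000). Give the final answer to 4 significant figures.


F = 25408.3490 * 1.0270 / 6.6540 * 1.6380 / 1000
F = 6.424 kN


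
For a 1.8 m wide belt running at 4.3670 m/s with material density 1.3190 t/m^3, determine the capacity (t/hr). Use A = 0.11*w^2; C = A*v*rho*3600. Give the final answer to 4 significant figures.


A = 0.11 * 1.8^2 = 0.3564 m^2
C = 0.3564 * 4.3670 * 1.3190 * 3600
C = 7390 t/hr


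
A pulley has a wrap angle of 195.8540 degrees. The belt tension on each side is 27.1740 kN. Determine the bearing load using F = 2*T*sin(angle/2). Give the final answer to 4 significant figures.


F = 2 * 27.1740 * sin(195.8540/2 deg)
F = 53.83 kN


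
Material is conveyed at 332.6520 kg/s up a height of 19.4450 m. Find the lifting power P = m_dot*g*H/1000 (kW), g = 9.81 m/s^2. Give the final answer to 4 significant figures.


P = 332.6520 * 9.81 * 19.4450 / 1000
P = 63.46 kW


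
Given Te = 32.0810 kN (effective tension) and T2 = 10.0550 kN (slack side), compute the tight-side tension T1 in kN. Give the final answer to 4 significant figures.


T1 = Te + T2 = 32.0810 + 10.0550
T1 = 42.14 kN


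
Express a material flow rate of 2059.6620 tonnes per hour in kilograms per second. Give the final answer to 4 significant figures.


m_dot = 2059.6620 * 1000 / 3600
m_dot = 572.1 kg/s


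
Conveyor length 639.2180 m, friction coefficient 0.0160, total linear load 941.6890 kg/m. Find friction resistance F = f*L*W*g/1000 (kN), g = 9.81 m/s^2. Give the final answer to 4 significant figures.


F = 0.0160 * 639.2180 * 941.6890 * 9.81 / 1000
F = 94.48 kN


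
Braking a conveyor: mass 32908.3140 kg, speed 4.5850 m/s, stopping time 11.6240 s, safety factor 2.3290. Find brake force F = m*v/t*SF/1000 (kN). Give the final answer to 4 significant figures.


F = 32908.3140 * 4.5850 / 11.6240 * 2.3290 / 1000
F = 30.23 kN


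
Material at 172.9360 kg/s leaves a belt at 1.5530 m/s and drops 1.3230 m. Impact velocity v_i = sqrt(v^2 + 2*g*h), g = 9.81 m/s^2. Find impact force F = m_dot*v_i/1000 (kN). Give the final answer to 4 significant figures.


v_i = sqrt(1.5530^2 + 2*9.81*1.3230) = 5.32626 m/s
F = 172.9360 * 5.32626 / 1000
F = 0.9211 kN


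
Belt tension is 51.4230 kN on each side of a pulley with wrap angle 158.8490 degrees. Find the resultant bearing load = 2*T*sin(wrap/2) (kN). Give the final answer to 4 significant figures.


F = 2 * 51.4230 * sin(158.8490/2 deg)
F = 101.1 kN


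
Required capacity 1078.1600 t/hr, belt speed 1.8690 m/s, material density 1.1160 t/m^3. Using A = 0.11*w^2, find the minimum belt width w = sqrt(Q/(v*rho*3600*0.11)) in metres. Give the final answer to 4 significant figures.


A_req = 1078.1600 / (1.8690 * 1.1160 * 3600) = 0.143584 m^2
w = sqrt(0.143584 / 0.11)
w = 1.143 m


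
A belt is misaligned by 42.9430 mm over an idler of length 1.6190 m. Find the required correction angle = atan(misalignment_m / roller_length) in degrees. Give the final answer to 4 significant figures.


misalign_m = 42.9430 / 1000 = 0.042943 m
angle = atan(0.042943 / 1.6190)
angle = 1.519 deg


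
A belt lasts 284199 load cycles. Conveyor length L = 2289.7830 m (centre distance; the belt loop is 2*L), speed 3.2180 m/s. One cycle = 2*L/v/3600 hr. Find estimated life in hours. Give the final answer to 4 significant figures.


cycle_time = 2 * 2289.7830 / 3.2180 / 3600 = 0.395308 hr
life = 284199 * 0.395308 = 112300 hours


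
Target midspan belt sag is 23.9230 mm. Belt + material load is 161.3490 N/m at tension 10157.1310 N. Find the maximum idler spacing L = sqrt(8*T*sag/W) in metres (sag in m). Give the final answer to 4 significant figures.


sag = 23.9230/1000 = 0.023923 m
L = sqrt(8 * 10157.1310 * 0.023923 / 161.3490)
L = 3.471 m


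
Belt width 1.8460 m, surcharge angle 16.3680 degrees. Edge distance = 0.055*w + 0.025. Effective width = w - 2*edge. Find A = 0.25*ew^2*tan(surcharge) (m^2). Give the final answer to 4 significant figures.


edge = 0.055*1.8460 + 0.025 = 0.12653 m
ew = 1.8460 - 2*0.12653 = 1.59294 m
A = 0.25 * 1.59294^2 * tan(16.3680 deg)
A = 0.1863 m^2


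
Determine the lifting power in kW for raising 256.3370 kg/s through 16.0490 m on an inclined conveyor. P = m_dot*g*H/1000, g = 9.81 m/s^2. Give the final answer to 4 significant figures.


P = 256.3370 * 9.81 * 16.0490 / 1000
P = 40.36 kW


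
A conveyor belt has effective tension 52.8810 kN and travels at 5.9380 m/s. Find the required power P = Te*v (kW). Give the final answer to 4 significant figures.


P = Te * v = 52.8810 * 5.9380
P = 314.0 kW


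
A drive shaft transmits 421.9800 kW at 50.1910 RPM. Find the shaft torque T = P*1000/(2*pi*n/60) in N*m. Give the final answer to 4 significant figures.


omega = 2*pi*50.1910/60 = 5.25599 rad/s
T = 421.9800*1000 / 5.25599
T = 80290 N*m


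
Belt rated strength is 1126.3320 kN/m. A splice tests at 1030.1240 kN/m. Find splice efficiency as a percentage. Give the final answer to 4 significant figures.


Eff = 1030.1240 / 1126.3320 * 100
Eff = 91.46 %


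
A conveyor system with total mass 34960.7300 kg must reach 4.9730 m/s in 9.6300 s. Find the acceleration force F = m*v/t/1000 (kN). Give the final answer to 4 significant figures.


F = 34960.7300 * 4.9730 / 9.6300 / 1000
F = 18.05 kN


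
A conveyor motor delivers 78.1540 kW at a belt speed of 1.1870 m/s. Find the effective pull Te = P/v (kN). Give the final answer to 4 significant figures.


Te = P / v = 78.1540 / 1.1870
Te = 65.84 kN


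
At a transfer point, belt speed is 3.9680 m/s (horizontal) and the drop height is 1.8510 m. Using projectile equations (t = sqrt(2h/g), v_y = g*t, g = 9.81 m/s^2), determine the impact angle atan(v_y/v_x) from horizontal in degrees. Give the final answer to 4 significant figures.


t = sqrt(2*1.8510/9.81) = 0.614305 s
v_y = 9.81 * 0.614305 = 6.02633 m/s
angle = atan(6.02633 / 3.9680) = 56.64 deg


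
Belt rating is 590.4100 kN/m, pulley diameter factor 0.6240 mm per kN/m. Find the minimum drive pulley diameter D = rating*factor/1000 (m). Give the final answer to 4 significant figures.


D = 590.4100 * 0.6240 / 1000
D = 0.3684 m


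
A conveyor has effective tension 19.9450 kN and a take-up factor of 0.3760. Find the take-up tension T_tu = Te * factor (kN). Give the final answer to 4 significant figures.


T_tu = 19.9450 * 0.3760
T_tu = 7.499 kN


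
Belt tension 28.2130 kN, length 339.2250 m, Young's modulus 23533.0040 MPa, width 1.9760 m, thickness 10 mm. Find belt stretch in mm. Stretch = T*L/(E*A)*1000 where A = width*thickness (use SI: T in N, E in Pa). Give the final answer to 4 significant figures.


A = 1.9760 * 0.01 = 0.01976 m^2
Stretch = 28.2130*1000 * 339.2250 / (23533.0040e6 * 0.01976) * 1000
Stretch = 20.58 mm


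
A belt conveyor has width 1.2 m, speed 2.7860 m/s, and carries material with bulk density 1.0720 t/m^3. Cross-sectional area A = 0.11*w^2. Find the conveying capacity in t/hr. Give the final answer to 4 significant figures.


A = 0.11 * 1.2^2 = 0.1584 m^2
C = 0.1584 * 2.7860 * 1.0720 * 3600
C = 1703 t/hr


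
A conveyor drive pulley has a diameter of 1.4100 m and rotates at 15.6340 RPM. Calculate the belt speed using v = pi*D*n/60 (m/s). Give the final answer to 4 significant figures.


v = pi * 1.4100 * 15.6340 / 60
v = 1.154 m/s


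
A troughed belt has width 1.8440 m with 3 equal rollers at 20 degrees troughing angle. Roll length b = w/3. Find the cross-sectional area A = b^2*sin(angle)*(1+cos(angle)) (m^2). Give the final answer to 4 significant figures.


b = 1.8440/3 = 0.614667 m
A = 0.614667^2 * sin(20 deg) * (1 + cos(20 deg))
A = 0.2506 m^2


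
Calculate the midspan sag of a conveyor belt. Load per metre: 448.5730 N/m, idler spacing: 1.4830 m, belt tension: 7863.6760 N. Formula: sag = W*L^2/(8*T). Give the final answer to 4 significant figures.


sag = 448.5730 * 1.4830^2 / (8 * 7863.6760)
sag = 0.01568 m


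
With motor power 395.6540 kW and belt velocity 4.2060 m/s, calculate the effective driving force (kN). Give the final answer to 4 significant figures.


Te = P / v = 395.6540 / 4.2060
Te = 94.07 kN


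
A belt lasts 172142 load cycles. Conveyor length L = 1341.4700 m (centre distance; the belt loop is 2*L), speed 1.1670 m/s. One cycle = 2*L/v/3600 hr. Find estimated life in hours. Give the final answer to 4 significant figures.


cycle_time = 2 * 1341.4700 / 1.1670 / 3600 = 0.638613 hr
life = 172142 * 0.638613 = 109900 hours


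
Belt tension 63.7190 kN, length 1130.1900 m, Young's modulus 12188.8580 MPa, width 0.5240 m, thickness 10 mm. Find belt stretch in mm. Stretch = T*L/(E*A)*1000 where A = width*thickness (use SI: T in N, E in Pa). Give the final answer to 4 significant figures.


A = 0.5240 * 0.01 = 0.00524 m^2
Stretch = 63.7190*1000 * 1130.1900 / (12188.8580e6 * 0.00524) * 1000
Stretch = 1128 mm


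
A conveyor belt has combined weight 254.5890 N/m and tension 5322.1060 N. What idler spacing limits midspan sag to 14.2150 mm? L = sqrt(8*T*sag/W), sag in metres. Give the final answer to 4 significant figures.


sag = 14.2150/1000 = 0.014215 m
L = sqrt(8 * 5322.1060 * 0.014215 / 254.5890)
L = 1.542 m


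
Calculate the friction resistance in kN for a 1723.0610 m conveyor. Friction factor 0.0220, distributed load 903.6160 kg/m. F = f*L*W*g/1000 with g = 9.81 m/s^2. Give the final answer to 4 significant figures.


F = 0.0220 * 1723.0610 * 903.6160 * 9.81 / 1000
F = 336.0 kN


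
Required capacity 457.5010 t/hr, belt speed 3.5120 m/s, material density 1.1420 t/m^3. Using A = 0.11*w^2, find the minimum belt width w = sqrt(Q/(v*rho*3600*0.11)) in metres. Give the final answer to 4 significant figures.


A_req = 457.5010 / (3.5120 * 1.1420 * 3600) = 0.0316861 m^2
w = sqrt(0.0316861 / 0.11)
w = 0.5367 m


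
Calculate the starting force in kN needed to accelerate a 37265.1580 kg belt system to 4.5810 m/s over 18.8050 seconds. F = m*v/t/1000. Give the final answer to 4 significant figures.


F = 37265.1580 * 4.5810 / 18.8050 / 1000
F = 9.078 kN


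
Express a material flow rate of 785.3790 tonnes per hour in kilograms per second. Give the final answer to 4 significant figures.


m_dot = 785.3790 * 1000 / 3600
m_dot = 218.2 kg/s


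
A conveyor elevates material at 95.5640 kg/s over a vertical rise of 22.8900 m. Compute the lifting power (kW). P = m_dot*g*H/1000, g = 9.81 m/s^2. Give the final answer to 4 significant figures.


P = 95.5640 * 9.81 * 22.8900 / 1000
P = 21.46 kW


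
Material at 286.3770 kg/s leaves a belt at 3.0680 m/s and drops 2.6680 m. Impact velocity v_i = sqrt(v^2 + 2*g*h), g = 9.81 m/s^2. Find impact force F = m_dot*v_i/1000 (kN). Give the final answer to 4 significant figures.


v_i = sqrt(3.0680^2 + 2*9.81*2.6680) = 7.85868 m/s
F = 286.3770 * 7.85868 / 1000
F = 2.251 kN


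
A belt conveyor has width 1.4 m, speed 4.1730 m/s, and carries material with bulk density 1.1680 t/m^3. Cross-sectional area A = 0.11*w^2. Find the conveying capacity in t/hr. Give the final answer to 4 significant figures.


A = 0.11 * 1.4^2 = 0.2156 m^2
C = 0.2156 * 4.1730 * 1.1680 * 3600
C = 3783 t/hr


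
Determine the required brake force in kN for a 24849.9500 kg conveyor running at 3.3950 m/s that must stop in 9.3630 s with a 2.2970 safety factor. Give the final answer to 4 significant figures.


F = 24849.9500 * 3.3950 / 9.3630 * 2.2970 / 1000
F = 20.70 kN


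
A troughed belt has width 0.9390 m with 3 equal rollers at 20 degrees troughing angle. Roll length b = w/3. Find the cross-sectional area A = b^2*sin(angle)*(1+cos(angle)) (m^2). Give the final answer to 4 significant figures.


b = 0.9390/3 = 0.313 m
A = 0.313^2 * sin(20 deg) * (1 + cos(20 deg))
A = 0.06499 m^2


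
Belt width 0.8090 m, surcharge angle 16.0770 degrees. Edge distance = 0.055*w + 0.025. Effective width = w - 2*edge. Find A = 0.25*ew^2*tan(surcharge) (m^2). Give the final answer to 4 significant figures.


edge = 0.055*0.8090 + 0.025 = 0.069495 m
ew = 0.8090 - 2*0.069495 = 0.67001 m
A = 0.25 * 0.67001^2 * tan(16.0770 deg)
A = 0.03234 m^2


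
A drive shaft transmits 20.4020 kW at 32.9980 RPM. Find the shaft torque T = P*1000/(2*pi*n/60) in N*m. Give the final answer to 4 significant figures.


omega = 2*pi*32.9980/60 = 3.45554 rad/s
T = 20.4020*1000 / 3.45554
T = 5904 N*m


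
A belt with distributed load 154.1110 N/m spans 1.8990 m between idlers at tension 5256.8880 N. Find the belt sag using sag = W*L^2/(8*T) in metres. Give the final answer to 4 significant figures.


sag = 154.1110 * 1.8990^2 / (8 * 5256.8880)
sag = 0.01321 m


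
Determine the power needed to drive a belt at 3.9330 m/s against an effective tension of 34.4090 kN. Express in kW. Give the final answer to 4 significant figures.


P = Te * v = 34.4090 * 3.9330
P = 135.3 kW


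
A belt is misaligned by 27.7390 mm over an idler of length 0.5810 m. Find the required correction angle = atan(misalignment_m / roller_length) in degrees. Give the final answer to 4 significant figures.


misalign_m = 27.7390 / 1000 = 0.027739 m
angle = atan(0.027739 / 0.5810)
angle = 2.733 deg


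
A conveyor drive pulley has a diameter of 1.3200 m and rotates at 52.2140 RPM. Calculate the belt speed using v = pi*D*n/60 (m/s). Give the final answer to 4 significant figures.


v = pi * 1.3200 * 52.2140 / 60
v = 3.609 m/s


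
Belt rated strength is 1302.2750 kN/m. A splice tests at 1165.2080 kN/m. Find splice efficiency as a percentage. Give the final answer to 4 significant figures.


Eff = 1165.2080 / 1302.2750 * 100
Eff = 89.47 %


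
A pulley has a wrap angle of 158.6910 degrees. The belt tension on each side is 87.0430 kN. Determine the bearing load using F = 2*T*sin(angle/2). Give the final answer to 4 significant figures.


F = 2 * 87.0430 * sin(158.6910/2 deg)
F = 171.1 kN


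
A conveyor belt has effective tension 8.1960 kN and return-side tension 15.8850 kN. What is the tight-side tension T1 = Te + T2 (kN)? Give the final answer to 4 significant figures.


T1 = Te + T2 = 8.1960 + 15.8850
T1 = 24.08 kN


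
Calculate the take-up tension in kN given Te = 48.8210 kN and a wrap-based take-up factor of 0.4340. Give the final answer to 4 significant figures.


T_tu = 48.8210 * 0.4340
T_tu = 21.19 kN


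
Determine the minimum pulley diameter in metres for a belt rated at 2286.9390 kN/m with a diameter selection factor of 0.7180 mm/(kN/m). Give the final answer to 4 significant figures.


D = 2286.9390 * 0.7180 / 1000
D = 1.642 m


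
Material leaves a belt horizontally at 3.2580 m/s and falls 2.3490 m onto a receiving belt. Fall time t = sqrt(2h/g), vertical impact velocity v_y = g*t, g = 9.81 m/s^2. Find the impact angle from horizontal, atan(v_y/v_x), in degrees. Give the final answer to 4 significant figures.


t = sqrt(2*2.3490/9.81) = 0.692025 s
v_y = 9.81 * 0.692025 = 6.78877 m/s
angle = atan(6.78877 / 3.2580) = 64.36 deg


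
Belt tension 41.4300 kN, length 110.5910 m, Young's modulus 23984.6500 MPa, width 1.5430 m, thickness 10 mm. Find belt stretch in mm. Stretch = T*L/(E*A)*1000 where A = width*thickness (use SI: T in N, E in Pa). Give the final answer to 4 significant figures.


A = 1.5430 * 0.01 = 0.01543 m^2
Stretch = 41.4300*1000 * 110.5910 / (23984.6500e6 * 0.01543) * 1000
Stretch = 12.38 mm


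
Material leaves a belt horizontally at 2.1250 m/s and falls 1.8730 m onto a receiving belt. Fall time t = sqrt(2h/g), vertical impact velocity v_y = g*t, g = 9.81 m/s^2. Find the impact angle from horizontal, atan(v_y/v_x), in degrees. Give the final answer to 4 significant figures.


t = sqrt(2*1.8730/9.81) = 0.617944 s
v_y = 9.81 * 0.617944 = 6.06203 m/s
angle = atan(6.06203 / 2.1250) = 70.68 deg


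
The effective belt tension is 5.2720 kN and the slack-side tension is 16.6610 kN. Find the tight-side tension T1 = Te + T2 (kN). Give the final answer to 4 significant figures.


T1 = Te + T2 = 5.2720 + 16.6610
T1 = 21.93 kN
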